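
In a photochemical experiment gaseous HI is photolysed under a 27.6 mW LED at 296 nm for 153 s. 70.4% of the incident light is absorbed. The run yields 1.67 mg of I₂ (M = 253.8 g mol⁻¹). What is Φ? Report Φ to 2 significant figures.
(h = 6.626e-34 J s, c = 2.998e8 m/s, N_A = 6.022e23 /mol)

Φ = 0.89

Product: 1.67 mg / 253.8 g mol⁻¹ = 6.580e-6 mol.
Photon energy at 296 nm: hc/λ = (6.626e-34)(2.998e8)/(296e-9) = 6.711e-19 J.
Energy delivered: (27.6 mW)(153 s) = 4.223 J.
Photons incident: 4.223 / 6.711e-19 = 6.293e18, i.e. 6.293e18/6.022e23 = 1.045e-5 mol.
Photons absorbed: 0.704 × 1.045e-5 = 7.357e-6 mol.
Φ = 6.580e-6 mol / 7.357e-6 mol photons = 0.89.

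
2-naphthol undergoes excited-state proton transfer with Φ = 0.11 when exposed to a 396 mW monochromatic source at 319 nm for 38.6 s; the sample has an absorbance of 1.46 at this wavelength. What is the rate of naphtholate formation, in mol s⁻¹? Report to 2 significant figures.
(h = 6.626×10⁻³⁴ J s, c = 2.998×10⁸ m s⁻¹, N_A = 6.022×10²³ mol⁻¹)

1.1×10⁻⁷ mol s⁻¹

Photon energy at 319 nm: hc/λ = (6.626×10⁻³⁴)(2.998×10⁸)/(319×10⁻⁹) = 6.227×10⁻¹⁹ J.
Energy delivered: (396 mW)(38.6 s) = 15.29 J.
Photons incident: 15.29 / 6.227×10⁻¹⁹ = 2.455×10¹⁹, i.e. 2.455×10¹⁹/6.022×10²³ = 4.077×10⁻⁵ mol.
Fraction absorbed: 1 − 10^(−1.46) = 0.9653.
Photons absorbed: 0.9653 × 4.077×10⁻⁵ = 3.936×10⁻⁵ mol.
Product formed: 0.11 × 3.936×10⁻⁵ = 4.330×10⁻⁶ mol.
Rate: 4.330×10⁻⁶ / 38.6 s = 1.1×10⁻⁷ mol s⁻¹.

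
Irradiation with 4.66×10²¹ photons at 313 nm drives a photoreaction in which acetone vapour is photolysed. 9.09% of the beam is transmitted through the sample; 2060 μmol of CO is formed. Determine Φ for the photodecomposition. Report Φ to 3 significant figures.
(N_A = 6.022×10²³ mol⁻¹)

Product: 2060 μmol = 0.00206 mol.
Moles of photons: 4.66×10²¹ / 6.022×10²³ = 0.007738 mol.
Fraction absorbed: 1 − 9.09/100 = 0.9091.
Photons absorbed: 0.9091 × 0.007738 = 0.007035 mol.
Φ = 0.00206 mol / 0.007035 mol photons = 0.293.

Φ = 0.293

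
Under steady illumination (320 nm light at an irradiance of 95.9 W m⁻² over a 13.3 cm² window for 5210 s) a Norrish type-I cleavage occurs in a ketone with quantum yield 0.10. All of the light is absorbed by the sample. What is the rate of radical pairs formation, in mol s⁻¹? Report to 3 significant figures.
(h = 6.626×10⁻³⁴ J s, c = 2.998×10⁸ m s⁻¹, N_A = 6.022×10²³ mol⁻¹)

Photon energy at 320 nm: hc/λ = (6.626×10⁻³⁴)(2.998×10⁸)/(320×10⁻⁹) = 6.208×10⁻¹⁹ J.
Energy delivered: (95.9 W m⁻²)(13.3×10⁻⁴ m²)(5210 s) = 664.5 J.
Photons incident: 664.5 / 6.208×10⁻¹⁹ = 1.070×10²¹, i.e. 1.070×10²¹/6.022×10²³ = 0.001777 mol.
Product formed: 0.10 × 0.001777 = 1.777×10⁻⁴ mol.
Rate: 1.777×10⁻⁴ / 5210 s = 3.41×10⁻⁸ mol s⁻¹.

3.41×10⁻⁸ mol s⁻¹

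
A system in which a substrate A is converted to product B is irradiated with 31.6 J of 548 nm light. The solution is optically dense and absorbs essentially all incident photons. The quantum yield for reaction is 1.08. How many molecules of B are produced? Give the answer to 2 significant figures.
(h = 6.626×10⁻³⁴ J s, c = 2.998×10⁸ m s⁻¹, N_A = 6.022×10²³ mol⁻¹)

Photon energy at 548 nm: hc/λ = (6.626×10⁻³⁴)(2.998×10⁸)/(548×10⁻⁹) = 3.625×10⁻¹⁹ J.
Photons incident: 31.6 / 3.625×10⁻¹⁹ = 8.717×10¹⁹, i.e. 8.717×10¹⁹/6.022×10²³ = 1.448×10⁻⁴ mol.
Product: Φ × n_abs = 1.08 × 1.448×10⁻⁴ = 1.564×10⁻⁴ mol.
As a count: 1.564×10⁻⁴ × 6.022×10²³ = 9.4×10¹⁹.

9.4×10¹⁹ molecules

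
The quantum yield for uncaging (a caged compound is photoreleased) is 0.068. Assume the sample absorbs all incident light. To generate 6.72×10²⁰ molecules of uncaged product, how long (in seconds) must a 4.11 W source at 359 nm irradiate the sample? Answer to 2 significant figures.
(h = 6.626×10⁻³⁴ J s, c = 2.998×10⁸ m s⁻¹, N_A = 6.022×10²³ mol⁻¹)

Product: 6.72×10²⁰ / 6.022×10²³ = 0.001116 mol.
Photons that must be absorbed: 0.001116 / 0.068 = 0.01641 mol.
Photon energy: hc/λ = 5.533×10⁻¹⁹ J; per mole, 3.332×10⁵ J mol⁻¹.
Energy required: 0.01641 × 3.332×10⁵ = 5468 J.
Time: 5468 J / 4.11 W = 1300 s.

t ≈ 1300 s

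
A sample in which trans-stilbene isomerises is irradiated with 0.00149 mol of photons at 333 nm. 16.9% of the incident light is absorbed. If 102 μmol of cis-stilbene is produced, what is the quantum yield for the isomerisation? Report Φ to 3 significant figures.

Product: 102 μmol = 1.02×10⁻⁴ mol.
Photons absorbed: 0.169 × 0.00149 = 2.518×10⁻⁴ mol.
Φ = 1.02×10⁻⁴ mol / 2.518×10⁻⁴ mol photons = 0.405.

Φ = 0.405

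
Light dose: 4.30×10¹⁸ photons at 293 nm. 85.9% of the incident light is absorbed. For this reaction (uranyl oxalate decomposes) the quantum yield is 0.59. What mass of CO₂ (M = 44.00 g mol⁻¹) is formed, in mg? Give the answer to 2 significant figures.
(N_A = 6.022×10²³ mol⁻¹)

Moles of photons: 4.30×10¹⁸ / 6.022×10²³ = 7.140×10⁻⁶ mol.
Photons absorbed: 0.859 × 7.140×10⁻⁶ = 6.133×10⁻⁶ mol.
Product: Φ × n_abs = 0.59 × 6.133×10⁻⁶ = 3.618×10⁻⁶ mol.
Mass: 3.618×10⁻⁶ × 44.00 = 1.592×10⁻⁴ g = 0.16 mg.

0.16 mg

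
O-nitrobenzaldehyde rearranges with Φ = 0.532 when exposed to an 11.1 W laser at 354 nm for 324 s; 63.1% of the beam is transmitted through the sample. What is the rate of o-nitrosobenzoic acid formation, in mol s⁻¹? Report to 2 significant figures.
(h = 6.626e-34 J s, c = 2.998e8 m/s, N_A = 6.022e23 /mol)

Photon energy at 354 nm: hc/λ = (6.626e-34)(2.998e8)/(354e-9) = 5.612e-19 J.
Energy delivered: (11.1 W)(324 s) = 3596 J.
Photons incident: 3596 / 5.612e-19 = 6.408e21, i.e. 6.408e21/6.022e23 = 0.01064 mol.
Fraction absorbed: 1 − 63.1/100 = 0.3690.
Photons absorbed: 0.3690 × 0.01064 = 0.003926 mol.
Product formed: 0.532 × 0.003926 = 0.002089 mol.
Rate: 0.002089 / 324 s = 6.4e-6 mol s⁻¹.

6.4e-6 mol s⁻¹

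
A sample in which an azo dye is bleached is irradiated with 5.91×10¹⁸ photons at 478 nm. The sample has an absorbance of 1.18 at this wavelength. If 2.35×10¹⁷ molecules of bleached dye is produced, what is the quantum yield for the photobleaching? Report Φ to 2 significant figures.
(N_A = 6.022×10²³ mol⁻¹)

Φ = 0.043

Product: 2.35×10¹⁷ / 6.022×10²³ = 3.902×10⁻⁷ mol.
Moles of photons: 5.91×10¹⁸ / 6.022×10²³ = 9.814×10⁻⁶ mol.
Fraction absorbed: 1 − 10^(−1.18) = 0.9339.
Photons absorbed: 0.9339 × 9.814×10⁻⁶ = 9.165×10⁻⁶ mol.
Φ = 3.902×10⁻⁷ mol / 9.165×10⁻⁶ mol photons = 0.043.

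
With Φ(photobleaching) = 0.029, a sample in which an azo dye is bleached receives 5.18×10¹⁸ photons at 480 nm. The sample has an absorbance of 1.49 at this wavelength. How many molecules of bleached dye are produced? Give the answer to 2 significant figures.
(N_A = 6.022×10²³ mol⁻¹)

Moles of photons: 5.18×10¹⁸ / 6.022×10²³ = 8.602×10⁻⁶ mol.
Fraction absorbed: 1 − 10^(−1.49) = 0.9676.
Photons absorbed: 0.9676 × 8.602×10⁻⁶ = 8.323×10⁻⁶ mol.
Product: Φ × n_abs = 0.029 × 8.323×10⁻⁶ = 2.414×10⁻⁷ mol.
As a count: 2.414×10⁻⁷ × 6.022×10²³ = 1.5×10¹⁷.

1.5×10¹⁷ molecules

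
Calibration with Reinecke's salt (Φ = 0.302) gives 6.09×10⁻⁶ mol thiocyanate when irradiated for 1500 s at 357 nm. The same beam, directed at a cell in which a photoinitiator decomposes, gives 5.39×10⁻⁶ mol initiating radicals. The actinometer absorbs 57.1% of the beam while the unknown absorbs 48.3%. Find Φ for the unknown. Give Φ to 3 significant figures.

Φ = 0.316

Photons absorbed by the actinometer: 6.09×10⁻⁶ / 0.302 = 2.017×10⁻⁵ mol.
Incident flux: 2.017×10⁻⁵ / 0.571 = 3.532×10⁻⁵ einstein.
Absorbed by unknown: 0.483 × 3.532×10⁻⁵ = 1.706×10⁻⁵ mol.
Φ(unknown) = 5.39×10⁻⁶ / 1.706×10⁻⁵ = 0.316.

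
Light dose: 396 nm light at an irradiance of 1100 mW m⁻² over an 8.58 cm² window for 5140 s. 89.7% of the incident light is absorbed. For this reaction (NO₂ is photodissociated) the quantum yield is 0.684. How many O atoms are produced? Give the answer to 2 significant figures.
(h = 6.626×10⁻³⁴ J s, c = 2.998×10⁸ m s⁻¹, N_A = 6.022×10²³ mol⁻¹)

Photon energy at 396 nm: hc/λ = (6.626×10⁻³⁴)(2.998×10⁸)/(396×10⁻⁹) = 5.016×10⁻¹⁹ J.
Energy delivered: (1100 mW m⁻²)(8.58×10⁻⁴ m²)(5140 s) = 4.851 J.
Photons incident: 4.851 / 5.016×10⁻¹⁹ = 9.671×10¹⁸, i.e. 9.671×10¹⁸/6.022×10²³ = 1.606×10⁻⁵ mol.
Photons absorbed: 0.897 × 1.606×10⁻⁵ = 1.441×10⁻⁵ mol.
Product: Φ × n_abs = 0.684 × 1.441×10⁻⁵ = 9.856×10⁻⁶ mol.
As a count: 9.856×10⁻⁶ × 6.022×10²³ = 5.9×10¹⁸.

5.9×10¹⁸ atoms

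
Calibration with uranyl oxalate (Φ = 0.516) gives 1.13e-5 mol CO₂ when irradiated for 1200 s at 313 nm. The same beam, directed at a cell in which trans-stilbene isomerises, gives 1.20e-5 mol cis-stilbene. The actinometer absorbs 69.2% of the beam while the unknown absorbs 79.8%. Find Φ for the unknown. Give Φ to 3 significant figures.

Photons absorbed by the actinometer: 1.13e-5 / 0.516 = 2.190e-5 mol.
Incident flux: 2.190e-5 / 0.692 = 3.165e-5 einstein.
Absorbed by unknown: 0.798 × 3.165e-5 = 2.526e-5 mol.
Φ(unknown) = 1.20e-5 / 2.526e-5 = 0.475.

Φ = 0.475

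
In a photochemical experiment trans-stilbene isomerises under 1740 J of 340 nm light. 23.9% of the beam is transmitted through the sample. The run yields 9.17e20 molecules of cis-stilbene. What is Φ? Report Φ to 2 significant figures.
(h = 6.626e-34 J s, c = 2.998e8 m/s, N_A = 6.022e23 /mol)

Product: 9.17e20 / 6.022e23 = 0.001523 mol.
Photon energy at 340 nm: hc/λ = (6.626e-34)(2.998e8)/(340e-9) = 5.843e-19 J.
Photons incident: 1740 / 5.843e-19 = 2.978e21, i.e. 2.978e21/6.022e23 = 0.004945 mol.
Fraction absorbed: 1 − 23.9/100 = 0.7610.
Photons absorbed: 0.7610 × 0.004945 = 0.003763 mol.
Φ = 0.001523 mol / 0.003763 mol photons = 0.40.

Φ = 0.40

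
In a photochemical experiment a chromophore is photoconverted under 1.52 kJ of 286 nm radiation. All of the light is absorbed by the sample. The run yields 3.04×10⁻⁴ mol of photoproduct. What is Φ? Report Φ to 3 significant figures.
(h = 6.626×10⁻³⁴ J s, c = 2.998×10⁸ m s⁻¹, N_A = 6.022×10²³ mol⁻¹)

Photon energy at 286 nm: hc/λ = (6.626×10⁻³⁴)(2.998×10⁸)/(286×10⁻⁹) = 6.946×10⁻¹⁹ J.
Incident energy: 1.52 kJ = 1520 J.
Photons incident: 1520 / 6.946×10⁻¹⁹ = 2.188×10²¹, i.e. 2.188×10²¹/6.022×10²³ = 0.003633 mol.
Φ = 3.04×10⁻⁴ mol / 0.003633 mol photons = 0.0837.

Φ = 0.0837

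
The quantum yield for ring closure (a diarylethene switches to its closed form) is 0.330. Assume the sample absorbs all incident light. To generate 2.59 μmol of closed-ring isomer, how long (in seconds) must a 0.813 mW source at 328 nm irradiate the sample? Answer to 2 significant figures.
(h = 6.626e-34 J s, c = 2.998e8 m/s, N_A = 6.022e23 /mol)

t ≈ 3500 s

Product: 2.59 μmol = 2.59e-6 mol.
Photons that must be absorbed: 2.59e-6 / 0.330 = 7.848e-6 mol.
Photon energy: hc/λ = 6.056e-19 J; per mole, 3.647e5 J mol⁻¹.
Energy required: 7.848e-6 × 3.647e5 = 2.862 J.
Time: 2.862 J / 0.000813 W = 3500 s.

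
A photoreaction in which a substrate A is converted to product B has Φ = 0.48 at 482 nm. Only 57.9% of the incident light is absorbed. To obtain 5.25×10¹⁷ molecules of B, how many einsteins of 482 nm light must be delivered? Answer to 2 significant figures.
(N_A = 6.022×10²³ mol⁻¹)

3.1×10⁻⁶ einstein

Product: 5.25×10¹⁷ / 6.022×10²³ = 8.718×10⁻⁷ mol.
Photons that must be absorbed: 8.718×10⁻⁷ / 0.48 = 1.816×10⁻⁶ mol.
Incident photons needed: 1.816×10⁻⁶ / 0.579 = 3.136×10⁻⁶ mol.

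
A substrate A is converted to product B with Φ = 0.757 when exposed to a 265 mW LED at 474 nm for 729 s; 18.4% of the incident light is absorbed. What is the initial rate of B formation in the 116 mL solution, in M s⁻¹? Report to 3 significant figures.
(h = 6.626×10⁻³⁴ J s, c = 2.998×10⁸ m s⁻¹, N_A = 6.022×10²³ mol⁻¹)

Photon energy at 474 nm: hc/λ = (6.626×10⁻³⁴)(2.998×10⁸)/(474×10⁻⁹) = 4.191×10⁻¹⁹ J.
Energy delivered: (265 mW)(729 s) = 193.2 J.
Photons incident: 193.2 / 4.191×10⁻¹⁹ = 4.610×10²⁰, i.e. 4.610×10²⁰/6.022×10²³ = 7.655×10⁻⁴ mol.
Photons absorbed: 0.184 × 7.655×10⁻⁴ = 1.409×10⁻⁴ mol.
Product formed: 0.757 × 1.409×10⁻⁴ = 1.067×10⁻⁴ mol.
Rate: 1.067×10⁻⁴ mol / (729 s × 0.116 L) = 1.26×10⁻⁶ M s⁻¹.

1.26×10⁻⁶ M s⁻¹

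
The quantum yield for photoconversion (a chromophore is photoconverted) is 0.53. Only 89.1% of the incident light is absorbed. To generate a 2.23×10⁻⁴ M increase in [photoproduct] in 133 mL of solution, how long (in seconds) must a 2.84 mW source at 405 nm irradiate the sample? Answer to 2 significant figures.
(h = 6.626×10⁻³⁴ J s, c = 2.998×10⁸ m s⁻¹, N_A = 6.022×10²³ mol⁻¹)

t ≈ 6500 s

Product: (2.23×10⁻⁴ M)(0.133 L) = 2.966×10⁻⁵ mol.
Photons that must be absorbed: 2.966×10⁻⁵ / 0.53 = 5.596×10⁻⁵ mol.
Incident photons needed: 5.596×10⁻⁵ / 0.891 = 6.281×10⁻⁵ mol.
Photon energy: hc/λ = 4.905×10⁻¹⁹ J; per mole, 2.954×10⁵ J mol⁻¹.
Energy required: 6.281×10⁻⁵ × 2.954×10⁵ = 18.55 J.
Time: 18.55 J / 0.00284 W = 6500 s.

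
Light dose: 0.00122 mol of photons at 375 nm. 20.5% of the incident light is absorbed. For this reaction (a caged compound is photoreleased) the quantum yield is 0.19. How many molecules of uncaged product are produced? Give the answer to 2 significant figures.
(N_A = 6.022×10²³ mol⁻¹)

Photons absorbed: 0.205 × 0.00122 = 2.501×10⁻⁴ mol.
Product: Φ × n_abs = 0.19 × 2.501×10⁻⁴ = 4.752×10⁻⁵ mol.
As a count: 4.752×10⁻⁵ × 6.022×10²³ = 2.9×10¹⁹.

2.9×10¹⁹ molecules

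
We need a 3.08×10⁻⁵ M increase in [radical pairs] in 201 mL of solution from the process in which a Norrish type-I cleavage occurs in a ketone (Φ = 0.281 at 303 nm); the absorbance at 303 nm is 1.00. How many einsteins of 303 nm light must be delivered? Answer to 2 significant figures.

2.4×10⁻⁵ einstein

Product: (3.08×10⁻⁵ M)(0.201 L) = 6.191×10⁻⁶ mol.
Photons that must be absorbed: 6.191×10⁻⁶ / 0.281 = 2.203×10⁻⁵ mol.
Fraction absorbed: 1 − 10^(−1.00) = 0.9000.
Incident photons needed: 2.203×10⁻⁵ / 0.9000 = 2.448×10⁻⁵ mol.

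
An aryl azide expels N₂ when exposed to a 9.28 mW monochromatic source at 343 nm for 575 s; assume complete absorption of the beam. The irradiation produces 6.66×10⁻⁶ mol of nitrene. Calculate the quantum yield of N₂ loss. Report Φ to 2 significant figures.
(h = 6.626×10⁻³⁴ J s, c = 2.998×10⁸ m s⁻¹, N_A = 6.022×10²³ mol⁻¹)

Photon energy at 343 nm: hc/λ = (6.626×10⁻³⁴)(2.998×10⁸)/(343×10⁻⁹) = 5.791×10⁻¹⁹ J.
Energy delivered: (9.28 mW)(575 s) = 5.336 J.
Photons incident: 5.336 / 5.791×10⁻¹⁹ = 9.214×10¹⁸, i.e. 9.214×10¹⁸/6.022×10²³ = 1.530×10⁻⁵ mol.
Φ = 6.66×10⁻⁶ mol / 1.530×10⁻⁵ mol photons = 0.44.

Φ = 0.44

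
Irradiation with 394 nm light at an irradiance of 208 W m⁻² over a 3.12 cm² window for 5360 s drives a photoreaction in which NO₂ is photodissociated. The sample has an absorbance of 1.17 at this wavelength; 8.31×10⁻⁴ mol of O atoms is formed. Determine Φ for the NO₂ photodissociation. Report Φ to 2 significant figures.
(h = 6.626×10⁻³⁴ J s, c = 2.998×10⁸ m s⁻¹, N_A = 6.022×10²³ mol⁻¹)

Φ = 0.78

Photon energy at 394 nm: hc/λ = (6.626×10⁻³⁴)(2.998×10⁸)/(394×10⁻⁹) = 5.042×10⁻¹⁹ J.
Energy delivered: (208 W m⁻²)(3.12×10⁻⁴ m²)(5360 s) = 347.8 J.
Photons incident: 347.8 / 5.042×10⁻¹⁹ = 6.898×10²⁰, i.e. 6.898×10²⁰/6.022×10²³ = 0.001145 mol.
Fraction absorbed: 1 − 10^(−1.17) = 0.9324.
Photons absorbed: 0.9324 × 0.001145 = 0.001068 mol.
Φ = 8.31×10⁻⁴ mol / 0.001068 mol photons = 0.78.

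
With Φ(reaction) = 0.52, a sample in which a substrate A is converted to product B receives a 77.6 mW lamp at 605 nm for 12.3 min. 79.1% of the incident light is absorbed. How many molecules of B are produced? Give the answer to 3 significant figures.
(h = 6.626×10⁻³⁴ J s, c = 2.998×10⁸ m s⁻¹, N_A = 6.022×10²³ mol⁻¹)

7.17×10¹⁹ molecules

Photon energy at 605 nm: hc/λ = (6.626×10⁻³⁴)(2.998×10⁸)/(605×10⁻⁹) = 3.283×10⁻¹⁹ J.
Energy delivered: (77.6 mW)(738 s) = 57.27 J.
Photons incident: 57.27 / 3.283×10⁻¹⁹ = 1.744×10²⁰, i.e. 1.744×10²⁰/6.022×10²³ = 2.896×10⁻⁴ mol.
Photons absorbed: 0.791 × 2.896×10⁻⁴ = 2.291×10⁻⁴ mol.
Product: Φ × n_abs = 0.52 × 2.291×10⁻⁴ = 1.191×10⁻⁴ mol.
As a count: 1.191×10⁻⁴ × 6.022×10²³ = 7.17×10¹⁹.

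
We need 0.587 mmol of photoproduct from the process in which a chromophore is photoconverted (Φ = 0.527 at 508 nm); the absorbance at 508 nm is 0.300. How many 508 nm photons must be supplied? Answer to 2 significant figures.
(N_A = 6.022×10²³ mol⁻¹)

1.3×10²¹ photons

Product: 0.587 mmol = 5.87×10⁻⁴ mol.
Photons that must be absorbed: 5.87×10⁻⁴ / 0.527 = 0.001114 mol.
Fraction absorbed: 1 − 10^(−0.300) = 0.4988.
Incident photons needed: 0.001114 / 0.4988 = 0.002233 mol.
Photon count: 0.002233 × 6.022×10²³ = 1.3×10²¹.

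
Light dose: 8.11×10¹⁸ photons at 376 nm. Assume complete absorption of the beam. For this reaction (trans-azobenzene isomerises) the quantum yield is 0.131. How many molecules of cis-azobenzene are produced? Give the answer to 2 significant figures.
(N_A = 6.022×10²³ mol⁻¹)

1.1×10¹⁸ molecules

Moles of photons: 8.11×10¹⁸ / 6.022×10²³ = 1.347×10⁻⁵ mol.
Product: Φ × n_abs = 0.131 × 1.347×10⁻⁵ = 1.765×10⁻⁶ mol.
As a count: 1.765×10⁻⁶ × 6.022×10²³ = 1.1×10¹⁸.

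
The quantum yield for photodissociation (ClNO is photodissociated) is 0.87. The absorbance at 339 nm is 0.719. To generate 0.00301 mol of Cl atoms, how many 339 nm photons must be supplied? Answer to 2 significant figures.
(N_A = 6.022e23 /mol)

Photons that must be absorbed: 0.00301 / 0.87 = 0.003460 mol.
Fraction absorbed: 1 − 10^(−0.719) = 0.8090.
Incident photons needed: 0.003460 / 0.8090 = 0.004277 mol.
Photon count: 0.004277 × 6.022e23 = 2.6e21.

2.6e21 photons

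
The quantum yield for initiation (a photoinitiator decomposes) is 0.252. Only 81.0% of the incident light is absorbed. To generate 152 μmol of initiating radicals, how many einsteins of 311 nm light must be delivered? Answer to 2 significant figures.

7.4×10⁻⁴ einstein

Product: 152 μmol = 1.52×10⁻⁴ mol.
Photons that must be absorbed: 1.52×10⁻⁴ / 0.252 = 6.032×10⁻⁴ mol.
Incident photons needed: 6.032×10⁻⁴ / 0.810 = 7.447×10⁻⁴ mol.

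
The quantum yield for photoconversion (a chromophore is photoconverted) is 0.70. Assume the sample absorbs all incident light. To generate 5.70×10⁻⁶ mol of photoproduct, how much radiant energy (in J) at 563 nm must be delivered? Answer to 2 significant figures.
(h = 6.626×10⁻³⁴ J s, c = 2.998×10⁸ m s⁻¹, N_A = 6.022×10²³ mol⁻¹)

1.7 J

Photons that must be absorbed: 5.70×10⁻⁶ / 0.70 = 8.143×10⁻⁶ mol.
Photon energy: hc/λ = 3.528×10⁻¹⁹ J; per mole, 2.125×10⁵ J mol⁻¹.
Energy required: 8.143×10⁻⁶ × 2.125×10⁵ = 1.7 J.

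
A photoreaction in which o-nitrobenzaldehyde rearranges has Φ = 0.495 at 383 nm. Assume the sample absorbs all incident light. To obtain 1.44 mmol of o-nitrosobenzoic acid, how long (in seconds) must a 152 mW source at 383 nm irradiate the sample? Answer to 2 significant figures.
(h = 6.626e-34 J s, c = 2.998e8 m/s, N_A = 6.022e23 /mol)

Product: 1.44 mmol = 0.00144 mol.
Photons that must be absorbed: 0.00144 / 0.495 = 0.002909 mol.
Photon energy: hc/λ = 5.187e-19 J; per mole, 3.124e5 J mol⁻¹.
Energy required: 0.002909 × 3.124e5 = 908.8 J.
Time: 908.8 J / 0.152 W = 6000 s.

t ≈ 6000 s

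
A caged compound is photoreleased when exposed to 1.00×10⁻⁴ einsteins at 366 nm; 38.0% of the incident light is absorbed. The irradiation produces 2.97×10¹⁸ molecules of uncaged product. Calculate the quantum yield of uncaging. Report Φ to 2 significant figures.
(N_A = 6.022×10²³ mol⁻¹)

Product: 2.97×10¹⁸ / 6.022×10²³ = 4.932×10⁻⁶ mol.
Photons absorbed: 0.380 × 1.00×10⁻⁴ = 3.800×10⁻⁵ mol.
Φ = 4.932×10⁻⁶ mol / 3.800×10⁻⁵ mol photons = 0.13.

Φ = 0.13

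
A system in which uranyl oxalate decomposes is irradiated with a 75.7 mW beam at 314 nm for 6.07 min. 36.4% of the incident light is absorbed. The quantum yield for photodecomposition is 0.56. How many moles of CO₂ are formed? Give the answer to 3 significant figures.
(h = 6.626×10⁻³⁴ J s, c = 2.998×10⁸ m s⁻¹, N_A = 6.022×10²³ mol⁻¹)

Photon energy at 314 nm: hc/λ = (6.626×10⁻³⁴)(2.998×10⁸)/(314×10⁻⁹) = 6.326×10⁻¹⁹ J.
Energy delivered: (75.7 mW)(364.2 s) = 27.57 J.
Photons incident: 27.57 / 6.326×10⁻¹⁹ = 4.358×10¹⁹, i.e. 4.358×10¹⁹/6.022×10²³ = 7.237×10⁻⁵ mol.
Photons absorbed: 0.364 × 7.237×10⁻⁵ = 2.634×10⁻⁵ mol.
Product: Φ × n_abs = 0.56 × 2.634×10⁻⁵ = 1.475×10⁻⁵ mol.

1.48×10⁻⁵ mol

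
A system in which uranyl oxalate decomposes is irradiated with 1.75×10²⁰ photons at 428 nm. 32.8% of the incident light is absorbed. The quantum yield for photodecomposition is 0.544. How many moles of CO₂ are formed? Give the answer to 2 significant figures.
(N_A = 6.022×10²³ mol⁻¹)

5.2×10⁻⁵ mol

Moles of photons: 1.75×10²⁰ / 6.022×10²³ = 2.906×10⁻⁴ mol.
Photons absorbed: 0.328 × 2.906×10⁻⁴ = 9.532×10⁻⁵ mol.
Product: Φ × n_abs = 0.544 × 9.532×10⁻⁵ = 5.185×10⁻⁵ mol.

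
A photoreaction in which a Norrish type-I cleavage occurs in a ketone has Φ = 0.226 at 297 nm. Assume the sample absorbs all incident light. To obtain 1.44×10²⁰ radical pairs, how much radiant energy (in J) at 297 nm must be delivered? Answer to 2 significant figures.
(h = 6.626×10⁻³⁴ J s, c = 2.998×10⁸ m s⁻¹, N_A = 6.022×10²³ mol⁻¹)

430 J

Product: 1.44×10²⁰ / 6.022×10²³ = 2.391×10⁻⁴ mol.
Photons that must be absorbed: 2.391×10⁻⁴ / 0.226 = 0.001058 mol.
Photon energy: hc/λ = 6.688×10⁻¹⁹ J; per mole, 4.028×10⁵ J mol⁻¹.
Energy required: 0.001058 × 4.028×10⁵ = 430 J.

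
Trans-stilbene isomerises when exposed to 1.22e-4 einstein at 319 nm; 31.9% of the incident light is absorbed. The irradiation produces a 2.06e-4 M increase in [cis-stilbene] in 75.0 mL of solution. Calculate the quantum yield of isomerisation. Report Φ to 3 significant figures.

Φ = 0.397

Product: (2.06e-4 M)(0.075 L) = 1.545e-5 mol.
Photons absorbed: 0.319 × 1.22e-4 = 3.892e-5 mol.
Φ = 1.545e-5 mol / 3.892e-5 mol photons = 0.397.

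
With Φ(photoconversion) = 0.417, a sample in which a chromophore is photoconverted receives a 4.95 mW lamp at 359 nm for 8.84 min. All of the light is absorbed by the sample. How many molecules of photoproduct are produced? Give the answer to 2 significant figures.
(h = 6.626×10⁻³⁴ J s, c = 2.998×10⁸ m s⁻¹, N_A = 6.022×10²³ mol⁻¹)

Photon energy at 359 nm: hc/λ = (6.626×10⁻³⁴)(2.998×10⁸)/(359×10⁻⁹) = 5.533×10⁻¹⁹ J.
Energy delivered: (4.95 mW)(530.4 s) = 2.625 J.
Photons incident: 2.625 / 5.533×10⁻¹⁹ = 4.744×10¹⁸, i.e. 4.744×10¹⁸/6.022×10²³ = 7.878×10⁻⁶ mol.
Product: Φ × n_abs = 0.417 × 7.878×10⁻⁶ = 3.285×10⁻⁶ mol.
As a count: 3.285×10⁻⁶ × 6.022×10²³ = 2.0×10¹⁸.

2.0×10¹⁸ molecules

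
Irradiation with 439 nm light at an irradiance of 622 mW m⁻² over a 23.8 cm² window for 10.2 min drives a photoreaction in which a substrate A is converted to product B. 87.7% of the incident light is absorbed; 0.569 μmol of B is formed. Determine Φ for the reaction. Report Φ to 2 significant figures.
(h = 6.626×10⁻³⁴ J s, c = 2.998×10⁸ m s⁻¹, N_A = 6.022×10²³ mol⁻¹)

Φ = 0.20

Product: 0.569 μmol = 5.69×10⁻⁷ mol.
Photon energy at 439 nm: hc/λ = (6.626×10⁻³⁴)(2.998×10⁸)/(439×10⁻⁹) = 4.525×10⁻¹⁹ J.
Energy delivered: (622 mW m⁻²)(23.8×10⁻⁴ m²)(612 s) = 0.9060 J.
Photons incident: 0.9060 / 4.525×10⁻¹⁹ = 2.002×10¹⁸, i.e. 2.002×10¹⁸/6.022×10²³ = 3.324×10⁻⁶ mol.
Photons absorbed: 0.877 × 3.324×10⁻⁶ = 2.915×10⁻⁶ mol.
Φ = 5.69×10⁻⁷ mol / 2.915×10⁻⁶ mol photons = 0.20.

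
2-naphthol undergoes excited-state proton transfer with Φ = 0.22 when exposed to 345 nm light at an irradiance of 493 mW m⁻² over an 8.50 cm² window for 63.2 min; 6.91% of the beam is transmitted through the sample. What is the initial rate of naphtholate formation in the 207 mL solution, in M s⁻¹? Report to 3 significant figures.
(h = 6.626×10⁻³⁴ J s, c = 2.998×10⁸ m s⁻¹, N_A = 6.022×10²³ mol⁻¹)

1.20×10⁻⁹ M s⁻¹

Photon energy at 345 nm: hc/λ = (6.626×10⁻³⁴)(2.998×10⁸)/(345×10⁻⁹) = 5.758×10⁻¹⁹ J.
Energy delivered: (493 mW m⁻²)(8.50×10⁻⁴ m²)(3792 s) = 1.589 J.
Photons incident: 1.589 / 5.758×10⁻¹⁹ = 2.760×10¹⁸, i.e. 2.760×10¹⁸/6.022×10²³ = 4.583×10⁻⁶ mol.
Fraction absorbed: 1 − 6.91/100 = 0.9309.
Photons absorbed: 0.9309 × 4.583×10⁻⁶ = 4.266×10⁻⁶ mol.
Product formed: 0.22 × 4.266×10⁻⁶ = 9.385×10⁻⁷ mol.
Rate: 9.385×10⁻⁷ mol / (3792 s × 0.207 L) = 1.20×10⁻⁹ M s⁻¹.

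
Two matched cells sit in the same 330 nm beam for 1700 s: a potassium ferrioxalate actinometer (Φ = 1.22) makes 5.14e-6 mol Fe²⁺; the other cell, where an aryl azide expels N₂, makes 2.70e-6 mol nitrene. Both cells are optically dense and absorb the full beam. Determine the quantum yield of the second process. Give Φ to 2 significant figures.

Photons absorbed by the actinometer: 5.14e-6 / 1.22 = 4.213e-6 mol.
Φ(unknown) = 2.70e-6 / 4.213e-6 = 0.64.

Φ = 0.64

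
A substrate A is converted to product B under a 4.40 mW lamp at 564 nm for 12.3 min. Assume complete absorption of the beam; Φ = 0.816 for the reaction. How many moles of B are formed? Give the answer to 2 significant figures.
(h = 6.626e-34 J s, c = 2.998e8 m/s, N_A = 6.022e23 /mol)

1.2e-5 mol

Photon energy at 564 nm: hc/λ = (6.626e-34)(2.998e8)/(564e-9) = 3.522e-19 J.
Energy delivered: (4.40 mW)(738 s) = 3.247 J.
Photons incident: 3.247 / 3.522e-19 = 9.219e18, i.e. 9.219e18/6.022e23 = 1.531e-5 mol.
Product: Φ × n_abs = 0.816 × 1.531e-5 = 1.249e-5 mol.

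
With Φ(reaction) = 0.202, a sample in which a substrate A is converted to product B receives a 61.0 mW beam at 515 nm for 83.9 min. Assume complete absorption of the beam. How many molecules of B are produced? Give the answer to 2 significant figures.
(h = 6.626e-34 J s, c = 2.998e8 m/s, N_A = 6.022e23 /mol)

1.6e20 molecules

Photon energy at 515 nm: hc/λ = (6.626e-34)(2.998e8)/(515e-9) = 3.857e-19 J.
Energy delivered: (61.0 mW)(5034 s) = 307.1 J.
Photons incident: 307.1 / 3.857e-19 = 7.962e20, i.e. 7.962e20/6.022e23 = 0.001322 mol.
Product: Φ × n_abs = 0.202 × 0.001322 = 2.670e-4 mol.
As a count: 2.670e-4 × 6.022e23 = 1.6e20.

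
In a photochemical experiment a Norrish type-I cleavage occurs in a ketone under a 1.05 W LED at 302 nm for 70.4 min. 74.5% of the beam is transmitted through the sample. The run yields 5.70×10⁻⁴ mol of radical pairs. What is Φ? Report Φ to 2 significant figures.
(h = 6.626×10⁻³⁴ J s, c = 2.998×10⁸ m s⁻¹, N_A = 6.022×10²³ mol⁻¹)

Φ = 0.20

Photon energy at 302 nm: hc/λ = (6.626×10⁻³⁴)(2.998×10⁸)/(302×10⁻⁹) = 6.578×10⁻¹⁹ J.
Energy delivered: (1.05 W)(4224 s) = 4435 J.
Photons incident: 4435 / 6.578×10⁻¹⁹ = 6.742×10²¹, i.e. 6.742×10²¹/6.022×10²³ = 0.01120 mol.
Fraction absorbed: 1 − 74.5/100 = 0.2550.
Photons absorbed: 0.2550 × 0.01120 = 0.002856 mol.
Φ = 5.70×10⁻⁴ mol / 0.002856 mol photons = 0.20.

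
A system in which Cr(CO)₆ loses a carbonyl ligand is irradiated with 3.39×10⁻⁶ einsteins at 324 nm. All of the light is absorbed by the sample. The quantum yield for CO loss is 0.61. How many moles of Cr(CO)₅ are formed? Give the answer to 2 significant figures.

Product: Φ × n_abs = 0.61 × 3.39×10⁻⁶ = 2.068×10⁻⁶ mol.

2.1×10⁻⁶ mol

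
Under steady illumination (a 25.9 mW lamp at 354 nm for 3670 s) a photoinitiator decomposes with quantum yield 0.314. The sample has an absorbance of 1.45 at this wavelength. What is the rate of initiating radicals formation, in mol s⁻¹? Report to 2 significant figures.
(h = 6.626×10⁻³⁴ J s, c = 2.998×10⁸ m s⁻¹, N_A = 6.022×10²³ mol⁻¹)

2.3×10⁻⁸ mol s⁻¹

Photon energy at 354 nm: hc/λ = (6.626×10⁻³⁴)(2.998×10⁸)/(354×10⁻⁹) = 5.612×10⁻¹⁹ J.
Energy delivered: (25.9 mW)(3670 s) = 95.05 J.
Photons incident: 95.05 / 5.612×10⁻¹⁹ = 1.694×10²⁰, i.e. 1.694×10²⁰/6.022×10²³ = 2.813×10⁻⁴ mol.
Fraction absorbed: 1 − 10^(−1.45) = 0.9645.
Photons absorbed: 0.9645 × 2.813×10⁻⁴ = 2.713×10⁻⁴ mol.
Product formed: 0.314 × 2.713×10⁻⁴ = 8.519×10⁻⁵ mol.
Rate: 8.519×10⁻⁵ / 3670 s = 2.3×10⁻⁸ mol s⁻¹.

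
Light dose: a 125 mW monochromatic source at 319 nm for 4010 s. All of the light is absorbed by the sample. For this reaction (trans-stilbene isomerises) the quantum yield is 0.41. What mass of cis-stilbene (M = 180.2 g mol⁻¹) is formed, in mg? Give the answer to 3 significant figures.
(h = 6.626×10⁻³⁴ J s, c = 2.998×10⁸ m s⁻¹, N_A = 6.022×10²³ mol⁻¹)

Photon energy at 319 nm: hc/λ = (6.626×10⁻³⁴)(2.998×10⁸)/(319×10⁻⁹) = 6.227×10⁻¹⁹ J.
Energy delivered: (125 mW)(4010 s) = 501.3 J.
Photons incident: 501.3 / 6.227×10⁻¹⁹ = 8.050×10²⁰, i.e. 8.050×10²⁰/6.022×10²³ = 0.001337 mol.
Product: Φ × n_abs = 0.41 × 0.001337 = 5.482×10⁻⁴ mol.
Mass: 5.482×10⁻⁴ × 180.2 = 0.09879 g = 98.8 mg.

98.8 mg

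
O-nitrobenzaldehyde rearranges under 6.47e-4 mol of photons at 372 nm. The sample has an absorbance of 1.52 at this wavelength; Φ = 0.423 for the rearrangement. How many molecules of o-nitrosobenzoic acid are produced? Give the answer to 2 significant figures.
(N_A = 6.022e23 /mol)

1.6e20 molecules

Fraction absorbed: 1 − 10^(−1.52) = 0.9698.
Photons absorbed: 0.9698 × 6.47e-4 = 6.275e-4 mol.
Product: Φ × n_abs = 0.423 × 6.275e-4 = 2.654e-4 mol.
As a count: 2.654e-4 × 6.022e23 = 1.6e20.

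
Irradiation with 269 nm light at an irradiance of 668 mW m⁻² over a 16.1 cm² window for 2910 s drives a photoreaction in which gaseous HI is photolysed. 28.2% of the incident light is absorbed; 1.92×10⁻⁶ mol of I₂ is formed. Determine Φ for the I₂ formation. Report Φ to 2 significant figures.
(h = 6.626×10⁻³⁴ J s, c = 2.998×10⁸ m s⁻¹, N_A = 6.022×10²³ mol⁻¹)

Photon energy at 269 nm: hc/λ = (6.626×10⁻³⁴)(2.998×10⁸)/(269×10⁻⁹) = 7.385×10⁻¹⁹ J.
Energy delivered: (668 mW m⁻²)(16.1×10⁻⁴ m²)(2910 s) = 3.130 J.
Photons incident: 3.130 / 7.385×10⁻¹⁹ = 4.238×10¹⁸, i.e. 4.238×10¹⁸/6.022×10²³ = 7.038×10⁻⁶ mol.
Photons absorbed: 0.282 × 7.038×10⁻⁶ = 1.985×10⁻⁶ mol.
Φ = 1.92×10⁻⁶ mol / 1.985×10⁻⁶ mol photons = 0.97.

Φ = 0.97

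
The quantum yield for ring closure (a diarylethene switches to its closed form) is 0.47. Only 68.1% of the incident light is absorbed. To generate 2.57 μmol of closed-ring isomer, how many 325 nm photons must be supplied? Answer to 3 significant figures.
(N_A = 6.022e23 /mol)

Product: 2.57 μmol = 2.57e-6 mol.
Photons that must be absorbed: 2.57e-6 / 0.47 = 5.468e-6 mol.
Incident photons needed: 5.468e-6 / 0.681 = 8.029e-6 mol.
Photon count: 8.029e-6 × 6.022e23 = 4.84e18.

4.84e18 photons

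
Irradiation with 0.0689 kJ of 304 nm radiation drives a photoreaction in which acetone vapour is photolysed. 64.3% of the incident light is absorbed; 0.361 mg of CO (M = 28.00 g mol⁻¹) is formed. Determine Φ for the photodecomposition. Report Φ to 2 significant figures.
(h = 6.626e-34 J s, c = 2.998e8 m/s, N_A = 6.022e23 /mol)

Product: 0.361 mg / 28.00 g mol⁻¹ = 1.289e-5 mol.
Photon energy at 304 nm: hc/λ = (6.626e-34)(2.998e8)/(304e-9) = 6.534e-19 J.
Incident energy: 0.0689 kJ = 68.9 J.
Photons incident: 68.9 / 6.534e-19 = 1.054e20, i.e. 1.054e20/6.022e23 = 1.750e-4 mol.
Photons absorbed: 0.643 × 1.750e-4 = 1.125e-4 mol.
Φ = 1.289e-5 mol / 1.125e-4 mol photons = 0.11.

Φ = 0.11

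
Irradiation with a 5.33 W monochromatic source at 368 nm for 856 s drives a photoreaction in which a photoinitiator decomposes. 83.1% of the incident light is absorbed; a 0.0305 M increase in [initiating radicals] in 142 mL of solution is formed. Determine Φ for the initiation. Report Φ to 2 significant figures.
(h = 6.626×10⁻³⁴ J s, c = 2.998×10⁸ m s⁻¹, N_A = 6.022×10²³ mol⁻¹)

Product: (0.0305 M)(0.142 L) = 0.004331 mol.
Photon energy at 368 nm: hc/λ = (6.626×10⁻³⁴)(2.998×10⁸)/(368×10⁻⁹) = 5.398×10⁻¹⁹ J.
Energy delivered: (5.33 W)(856 s) = 4562 J.
Photons incident: 4562 / 5.398×10⁻¹⁹ = 8.451×10²¹, i.e. 8.451×10²¹/6.022×10²³ = 0.01403 mol.
Photons absorbed: 0.831 × 0.01403 = 0.01166 mol.
Φ = 0.004331 mol / 0.01166 mol photons = 0.37.

Φ = 0.37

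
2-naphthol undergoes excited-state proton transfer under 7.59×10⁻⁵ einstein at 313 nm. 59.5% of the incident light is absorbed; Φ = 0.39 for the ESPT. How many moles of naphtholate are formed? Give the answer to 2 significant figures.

1.8×10⁻⁵ mol

Photons absorbed: 0.595 × 7.59×10⁻⁵ = 4.516×10⁻⁵ mol.
Product: Φ × n_abs = 0.39 × 4.516×10⁻⁵ = 1.761×10⁻⁵ mol.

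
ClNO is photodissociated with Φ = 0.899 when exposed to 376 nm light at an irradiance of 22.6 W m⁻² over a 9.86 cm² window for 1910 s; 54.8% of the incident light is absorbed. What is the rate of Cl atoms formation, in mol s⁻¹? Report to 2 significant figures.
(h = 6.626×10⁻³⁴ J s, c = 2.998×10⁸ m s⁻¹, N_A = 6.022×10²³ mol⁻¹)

Photon energy at 376 nm: hc/λ = (6.626×10⁻³⁴)(2.998×10⁸)/(376×10⁻⁹) = 5.283×10⁻¹⁹ J.
Energy delivered: (22.6 W m⁻²)(9.86×10⁻⁴ m²)(1910 s) = 42.56 J.
Photons incident: 42.56 / 5.283×10⁻¹⁹ = 8.056×10¹⁹, i.e. 8.056×10¹⁹/6.022×10²³ = 1.338×10⁻⁴ mol.
Photons absorbed: 0.548 × 1.338×10⁻⁴ = 7.332×10⁻⁵ mol.
Product formed: 0.899 × 7.332×10⁻⁵ = 6.591×10⁻⁵ mol.
Rate: 6.591×10⁻⁵ / 1910 s = 3.5×10⁻⁸ mol s⁻¹.

3.5×10⁻⁸ mol s⁻¹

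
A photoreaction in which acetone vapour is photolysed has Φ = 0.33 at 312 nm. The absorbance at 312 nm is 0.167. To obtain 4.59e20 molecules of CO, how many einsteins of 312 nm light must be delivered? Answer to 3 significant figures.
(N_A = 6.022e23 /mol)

0.00724 einstein

Product: 4.59e20 / 6.022e23 = 7.622e-4 mol.
Photons that must be absorbed: 7.622e-4 / 0.33 = 0.002310 mol.
Fraction absorbed: 1 − 10^(−0.167) = 0.3192.
Incident photons needed: 0.002310 / 0.3192 = 0.007237 mol.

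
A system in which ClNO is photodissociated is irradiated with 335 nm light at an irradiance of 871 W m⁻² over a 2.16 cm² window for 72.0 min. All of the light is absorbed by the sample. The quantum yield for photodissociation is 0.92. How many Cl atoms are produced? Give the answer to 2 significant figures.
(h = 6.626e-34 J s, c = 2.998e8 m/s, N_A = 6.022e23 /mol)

1.3e21 atoms

Photon energy at 335 nm: hc/λ = (6.626e-34)(2.998e8)/(335e-9) = 5.930e-19 J.
Energy delivered: (871 W m⁻²)(2.16e-4 m²)(4320 s) = 812.7 J.
Photons incident: 812.7 / 5.930e-19 = 1.370e21, i.e. 1.370e21/6.022e23 = 0.002275 mol.
Product: Φ × n_abs = 0.92 × 0.002275 = 0.002093 mol.
As a count: 0.002093 × 6.022e23 = 1.3e21.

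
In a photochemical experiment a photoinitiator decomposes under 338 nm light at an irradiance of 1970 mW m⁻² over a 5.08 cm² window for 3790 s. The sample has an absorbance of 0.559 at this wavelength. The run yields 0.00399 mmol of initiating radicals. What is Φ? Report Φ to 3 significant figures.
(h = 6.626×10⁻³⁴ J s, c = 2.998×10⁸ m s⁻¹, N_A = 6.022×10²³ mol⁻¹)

Φ = 0.514

Product: 0.00399 mmol = 3.99×10⁻⁶ mol.
Photon energy at 338 nm: hc/λ = (6.626×10⁻³⁴)(2.998×10⁸)/(338×10⁻⁹) = 5.877×10⁻¹⁹ J.
Energy delivered: (1970 mW m⁻²)(5.08×10⁻⁴ m²)(3790 s) = 3.793 J.
Photons incident: 3.793 / 5.877×10⁻¹⁹ = 6.454×10¹⁸, i.e. 6.454×10¹⁸/6.022×10²³ = 1.072×10⁻⁵ mol.
Fraction absorbed: 1 − 10^(−0.559) = 0.7239.
Photons absorbed: 0.7239 × 1.072×10⁻⁵ = 7.760×10⁻⁶ mol.
Φ = 3.99×10⁻⁶ mol / 7.760×10⁻⁶ mol photons = 0.514.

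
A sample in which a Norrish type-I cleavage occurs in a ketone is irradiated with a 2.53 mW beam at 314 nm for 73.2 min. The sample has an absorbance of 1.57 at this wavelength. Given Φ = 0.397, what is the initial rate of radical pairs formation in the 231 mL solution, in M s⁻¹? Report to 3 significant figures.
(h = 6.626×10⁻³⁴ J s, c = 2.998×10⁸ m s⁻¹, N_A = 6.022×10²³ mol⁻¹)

Photon energy at 314 nm: hc/λ = (6.626×10⁻³⁴)(2.998×10⁸)/(314×10⁻⁹) = 6.326×10⁻¹⁹ J.
Energy delivered: (2.53 mW)(4392 s) = 11.11 J.
Photons incident: 11.11 / 6.326×10⁻¹⁹ = 1.756×10¹⁹, i.e. 1.756×10¹⁹/6.022×10²³ = 2.916×10⁻⁵ mol.
Fraction absorbed: 1 − 10^(−1.57) = 0.9731.
Photons absorbed: 0.9731 × 2.916×10⁻⁵ = 2.838×10⁻⁵ mol.
Product formed: 0.397 × 2.838×10⁻⁵ = 1.127×10⁻⁵ mol.
Rate: 1.127×10⁻⁵ mol / (4392 s × 0.231 L) = 1.11×10⁻⁸ M s⁻¹.

1.11×10⁻⁸ M s⁻¹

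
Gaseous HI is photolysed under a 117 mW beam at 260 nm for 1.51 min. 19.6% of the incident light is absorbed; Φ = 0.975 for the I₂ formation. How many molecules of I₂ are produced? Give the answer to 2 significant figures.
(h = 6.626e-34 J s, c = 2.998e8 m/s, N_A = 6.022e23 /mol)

Photon energy at 260 nm: hc/λ = (6.626e-34)(2.998e8)/(260e-9) = 7.640e-19 J.
Energy delivered: (117 mW)(90.6 s) = 10.60 J.
Photons incident: 10.60 / 7.640e-19 = 1.387e19, i.e. 1.387e19/6.022e23 = 2.303e-5 mol.
Photons absorbed: 0.196 × 2.303e-5 = 4.514e-6 mol.
Product: Φ × n_abs = 0.975 × 4.514e-6 = 4.401e-6 mol.
As a count: 4.401e-6 × 6.022e23 = 2.7e18.

2.7e18 molecules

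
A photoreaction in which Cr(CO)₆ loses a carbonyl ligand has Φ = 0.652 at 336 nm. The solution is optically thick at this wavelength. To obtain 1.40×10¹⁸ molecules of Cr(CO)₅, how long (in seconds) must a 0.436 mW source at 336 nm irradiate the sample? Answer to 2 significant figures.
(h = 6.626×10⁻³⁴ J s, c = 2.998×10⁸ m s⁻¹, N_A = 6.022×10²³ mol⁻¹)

t ≈ 2900 s

Product: 1.40×10¹⁸ / 6.022×10²³ = 2.325×10⁻⁶ mol.
Photons that must be absorbed: 2.325×10⁻⁶ / 0.652 = 3.566×10⁻⁶ mol.
Photon energy: hc/λ = 5.912×10⁻¹⁹ J; per mole, 3.560×10⁵ J mol⁻¹.
Energy required: 3.566×10⁻⁶ × 3.560×10⁵ = 1.269 J.
Time: 1.269 J / 0.000436 W = 2900 s.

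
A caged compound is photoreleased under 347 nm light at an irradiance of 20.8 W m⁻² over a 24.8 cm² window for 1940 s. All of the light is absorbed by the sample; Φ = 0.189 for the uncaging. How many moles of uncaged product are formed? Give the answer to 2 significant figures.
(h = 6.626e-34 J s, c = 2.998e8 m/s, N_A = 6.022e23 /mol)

5.5e-5 mol

Photon energy at 347 nm: hc/λ = (6.626e-34)(2.998e8)/(347e-9) = 5.725e-19 J.
Energy delivered: (20.8 W m⁻²)(24.8e-4 m²)(1940 s) = 100.1 J.
Photons incident: 100.1 / 5.725e-19 = 1.748e20, i.e. 1.748e20/6.022e23 = 2.903e-4 mol.
Product: Φ × n_abs = 0.189 × 2.903e-4 = 5.487e-5 mol.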